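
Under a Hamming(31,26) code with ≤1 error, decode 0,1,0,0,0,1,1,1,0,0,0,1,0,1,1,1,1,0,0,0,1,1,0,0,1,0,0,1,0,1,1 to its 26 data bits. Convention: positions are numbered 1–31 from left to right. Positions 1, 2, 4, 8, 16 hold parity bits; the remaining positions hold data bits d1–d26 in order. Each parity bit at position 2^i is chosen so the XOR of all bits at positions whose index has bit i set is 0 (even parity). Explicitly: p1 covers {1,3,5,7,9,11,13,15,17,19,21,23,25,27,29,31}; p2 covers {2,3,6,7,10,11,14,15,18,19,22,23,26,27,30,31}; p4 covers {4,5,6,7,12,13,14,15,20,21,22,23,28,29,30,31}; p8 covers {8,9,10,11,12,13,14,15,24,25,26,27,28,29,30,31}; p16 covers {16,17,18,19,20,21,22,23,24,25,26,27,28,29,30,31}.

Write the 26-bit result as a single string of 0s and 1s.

00110001011100011001001011

s1 (pos 1,3,5,7,9,11,13,15,17,19,21,23,25,27,29,31): 0⊕0⊕0⊕1⊕0⊕0⊕0⊕1⊕1⊕0⊕1⊕0⊕1⊕0⊕0⊕1 = 0
s2 (pos 2,3,6,7,10,11,14,15,18,19,22,23,26,27,30,31): 1⊕0⊕1⊕1⊕0⊕0⊕1⊕1⊕0⊕0⊕1⊕0⊕0⊕0⊕1⊕1 = 0
s4 (pos 4,5,6,7,12,13,14,15,20,21,22,23,28,29,30,31): 0⊕0⊕1⊕1⊕1⊕0⊕1⊕1⊕0⊕1⊕1⊕0⊕1⊕0⊕1⊕1 = 0
s8 (pos 8,9,10,11,12,13,14,15,24,25,26,27,28,29,30,31): 1⊕0⊕0⊕0⊕1⊕0⊕1⊕1⊕0⊕1⊕0⊕0⊕1⊕0⊕1⊕1 = 0
s16 (pos 16,17,18,19,20,21,22,23,24,25,26,27,28,29,30,31): 1⊕1⊕0⊕0⊕0⊕1⊕1⊕0⊕0⊕1⊕0⊕0⊕1⊕0⊕1⊕1 = 0
Syndrome s16…s1 = 00000 → no error.
Read data bits from positions 3,5,6,7,9,10,11,12,13,14,15,17,18,19,20,21,22,23,24,25,26,27,28,29,30,31: 00110001011100011001001011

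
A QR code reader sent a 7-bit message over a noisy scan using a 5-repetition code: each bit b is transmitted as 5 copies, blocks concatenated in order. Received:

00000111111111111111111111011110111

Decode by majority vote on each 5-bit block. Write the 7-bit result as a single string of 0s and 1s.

0111111

Block 1 (00000): 0 ones → 0
Block 2 (11111): 5 ones → 1
Block 3 (11111): 5 ones → 1
Block 4 (11111): 5 ones → 1
Block 5 (11111): 5 ones → 1
Block 6 (10111): 4 ones → 1
Block 7 (10111): 4 ones → 1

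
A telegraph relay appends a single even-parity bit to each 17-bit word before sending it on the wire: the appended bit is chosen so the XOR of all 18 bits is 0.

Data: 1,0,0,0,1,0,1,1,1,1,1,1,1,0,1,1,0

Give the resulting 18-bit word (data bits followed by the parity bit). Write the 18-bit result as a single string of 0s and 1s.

XOR of the 17 data bits: 1⊕0⊕0⊕0⊕1⊕0⊕1⊕1⊕1⊕1⊕1⊕1⊕1⊕0⊕1⊕1⊕0 = 1
Parity bit = 1 (so all 18 bits XOR to 0).

100010111111101101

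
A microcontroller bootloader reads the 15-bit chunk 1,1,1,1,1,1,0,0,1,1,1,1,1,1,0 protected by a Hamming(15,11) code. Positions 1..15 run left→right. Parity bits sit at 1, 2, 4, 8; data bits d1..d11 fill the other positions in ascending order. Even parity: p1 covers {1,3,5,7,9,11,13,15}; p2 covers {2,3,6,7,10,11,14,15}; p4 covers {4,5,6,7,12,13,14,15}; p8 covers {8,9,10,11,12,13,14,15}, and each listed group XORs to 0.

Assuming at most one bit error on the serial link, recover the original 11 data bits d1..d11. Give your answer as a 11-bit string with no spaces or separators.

s1 (pos 1,3,5,7,9,11,13,15): 1⊕1⊕1⊕0⊕1⊕1⊕1⊕0 = 0
s2 (pos 2,3,6,7,10,11,14,15): 1⊕1⊕1⊕0⊕1⊕1⊕1⊕0 = 0
s4 (pos 4,5,6,7,12,13,14,15): 1⊕1⊕1⊕0⊕1⊕1⊕1⊕0 = 0
s8 (pos 8,9,10,11,12,13,14,15): 0⊕1⊕1⊕1⊕1⊕1⊕1⊕0 = 0
Syndrome s8…s1 = 0000 → no error.
Read data bits from positions 3,5,6,7,9,10,11,12,13,14,15: 11101111110

11101111110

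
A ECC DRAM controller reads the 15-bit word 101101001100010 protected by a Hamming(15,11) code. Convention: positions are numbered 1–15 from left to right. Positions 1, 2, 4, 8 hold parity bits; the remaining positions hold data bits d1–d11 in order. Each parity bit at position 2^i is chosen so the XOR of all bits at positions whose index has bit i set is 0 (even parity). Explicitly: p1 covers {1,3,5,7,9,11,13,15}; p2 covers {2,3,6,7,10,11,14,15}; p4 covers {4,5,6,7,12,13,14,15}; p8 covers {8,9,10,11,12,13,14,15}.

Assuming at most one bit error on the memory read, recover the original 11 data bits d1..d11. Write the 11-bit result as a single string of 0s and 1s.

s1 (pos 1,3,5,7,9,11,13,15): 1⊕1⊕0⊕0⊕1⊕0⊕0⊕0 = 1
s2 (pos 2,3,6,7,10,11,14,15): 0⊕1⊕1⊕0⊕1⊕0⊕1⊕0 = 0
s4 (pos 4,5,6,7,12,13,14,15): 1⊕0⊕1⊕0⊕0⊕0⊕1⊕0 = 1
s8 (pos 8,9,10,11,12,13,14,15): 0⊕1⊕1⊕0⊕0⊕0⊕1⊕0 = 1
Syndrome s8…s1 = 1101 → error at position 13.
Flip position 13: 101101001100010 → 101101001100110
Read data bits from positions 3,5,6,7,9,10,11,12,13,14,15: 10101100110

10101100110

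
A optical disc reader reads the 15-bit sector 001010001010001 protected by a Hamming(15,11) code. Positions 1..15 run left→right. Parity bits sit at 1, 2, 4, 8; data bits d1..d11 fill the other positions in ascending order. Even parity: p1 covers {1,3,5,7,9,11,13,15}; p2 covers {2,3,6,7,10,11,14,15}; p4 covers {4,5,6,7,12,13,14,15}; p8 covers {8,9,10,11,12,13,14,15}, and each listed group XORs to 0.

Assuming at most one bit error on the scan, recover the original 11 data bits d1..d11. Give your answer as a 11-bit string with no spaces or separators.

11001000001

s1 (pos 1,3,5,7,9,11,13,15): 0⊕1⊕1⊕0⊕1⊕1⊕0⊕1 = 1
s2 (pos 2,3,6,7,10,11,14,15): 0⊕1⊕0⊕0⊕0⊕1⊕0⊕1 = 1
s4 (pos 4,5,6,7,12,13,14,15): 0⊕1⊕0⊕0⊕0⊕0⊕0⊕1 = 0
s8 (pos 8,9,10,11,12,13,14,15): 0⊕1⊕0⊕1⊕0⊕0⊕0⊕1 = 1
Syndrome s8…s1 = 1011 → error at position 11.
Flip position 11: 001010001010001 → 001010001000001
Read data bits from positions 3,5,6,7,9,10,11,12,13,14,15: 11001000001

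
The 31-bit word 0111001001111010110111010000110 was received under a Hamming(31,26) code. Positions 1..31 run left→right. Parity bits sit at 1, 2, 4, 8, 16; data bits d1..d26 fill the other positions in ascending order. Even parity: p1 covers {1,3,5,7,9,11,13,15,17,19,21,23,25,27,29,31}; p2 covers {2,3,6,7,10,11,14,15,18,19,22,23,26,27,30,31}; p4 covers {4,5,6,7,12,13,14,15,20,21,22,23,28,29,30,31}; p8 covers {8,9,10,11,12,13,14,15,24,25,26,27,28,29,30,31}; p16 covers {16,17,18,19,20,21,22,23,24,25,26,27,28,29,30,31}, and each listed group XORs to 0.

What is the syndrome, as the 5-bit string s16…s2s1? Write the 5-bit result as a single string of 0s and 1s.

00010

s1 (pos 1,3,5,7,9,11,13,15,17,19,21,23,25,27,29,31): 0⊕1⊕0⊕1⊕0⊕1⊕1⊕1⊕1⊕0⊕1⊕0⊕0⊕0⊕1⊕0 = 0
s2 (pos 2,3,6,7,10,11,14,15,18,19,22,23,26,27,30,31): 1⊕1⊕0⊕1⊕1⊕1⊕0⊕1⊕1⊕0⊕1⊕0⊕0⊕0⊕1⊕0 = 1
s4 (pos 4,5,6,7,12,13,14,15,20,21,22,23,28,29,30,31): 1⊕0⊕0⊕1⊕1⊕1⊕0⊕1⊕1⊕1⊕1⊕0⊕0⊕1⊕1⊕0 = 0
s8 (pos 8,9,10,11,12,13,14,15,24,25,26,27,28,29,30,31): 0⊕0⊕1⊕1⊕1⊕1⊕0⊕1⊕1⊕0⊕0⊕0⊕0⊕1⊕1⊕0 = 0
s16 (pos 16,17,18,19,20,21,22,23,24,25,26,27,28,29,30,31): 0⊕1⊕1⊕0⊕1⊕1⊕1⊕0⊕1⊕0⊕0⊕0⊕0⊕1⊕1⊕0 = 0
Syndrome s16…s1 = 00010 → error at position 2.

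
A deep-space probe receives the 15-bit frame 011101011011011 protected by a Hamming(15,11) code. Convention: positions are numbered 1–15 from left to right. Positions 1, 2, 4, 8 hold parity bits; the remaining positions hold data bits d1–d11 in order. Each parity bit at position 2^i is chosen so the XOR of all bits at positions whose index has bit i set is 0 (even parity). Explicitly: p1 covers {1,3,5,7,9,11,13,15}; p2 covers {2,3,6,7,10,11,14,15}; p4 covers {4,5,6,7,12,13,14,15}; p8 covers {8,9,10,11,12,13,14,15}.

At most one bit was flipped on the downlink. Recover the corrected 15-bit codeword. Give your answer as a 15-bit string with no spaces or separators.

011001011011011

s1 (pos 1,3,5,7,9,11,13,15): 0⊕1⊕0⊕0⊕1⊕1⊕0⊕1 = 0
s2 (pos 2,3,6,7,10,11,14,15): 1⊕1⊕1⊕0⊕0⊕1⊕1⊕1 = 0
s4 (pos 4,5,6,7,12,13,14,15): 1⊕0⊕1⊕0⊕1⊕0⊕1⊕1 = 1
s8 (pos 8,9,10,11,12,13,14,15): 1⊕1⊕0⊕1⊕1⊕0⊕1⊕1 = 0
Syndrome s8…s1 = 0100 → error at position 4.
Flip position 4: 011101011011011 → 011001011011011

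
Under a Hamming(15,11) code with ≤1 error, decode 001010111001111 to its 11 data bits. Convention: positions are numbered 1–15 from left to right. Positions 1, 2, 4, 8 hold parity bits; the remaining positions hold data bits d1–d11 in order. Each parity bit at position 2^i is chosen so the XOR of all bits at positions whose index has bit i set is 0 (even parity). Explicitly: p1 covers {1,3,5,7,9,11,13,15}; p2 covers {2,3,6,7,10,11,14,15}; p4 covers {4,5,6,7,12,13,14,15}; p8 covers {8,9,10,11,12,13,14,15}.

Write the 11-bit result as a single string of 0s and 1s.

s1 (pos 1,3,5,7,9,11,13,15): 0⊕1⊕1⊕1⊕1⊕0⊕1⊕1 = 0
s2 (pos 2,3,6,7,10,11,14,15): 0⊕1⊕0⊕1⊕0⊕0⊕1⊕1 = 0
s4 (pos 4,5,6,7,12,13,14,15): 0⊕1⊕0⊕1⊕1⊕1⊕1⊕1 = 0
s8 (pos 8,9,10,11,12,13,14,15): 1⊕1⊕0⊕0⊕1⊕1⊕1⊕1 = 0
Syndrome s8…s1 = 0000 → no error.
Read data bits from positions 3,5,6,7,9,10,11,12,13,14,15: 11011001111

11011001111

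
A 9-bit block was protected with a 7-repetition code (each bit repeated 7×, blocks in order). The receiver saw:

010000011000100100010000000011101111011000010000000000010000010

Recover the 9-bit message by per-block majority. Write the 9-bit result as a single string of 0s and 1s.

000010000

Block 1 (0100000): 1 one → 0
Block 2 (1100010): 3 ones → 0
Block 3 (0100010): 2 ones → 0
Block 4 (0000000): 0 ones → 0
Block 5 (1110111): 6 ones → 1
Block 6 (1011000): 3 ones → 0
Block 7 (0100000): 1 one → 0
Block 8 (0000001): 1 one → 0
Block 9 (0000010): 1 one → 0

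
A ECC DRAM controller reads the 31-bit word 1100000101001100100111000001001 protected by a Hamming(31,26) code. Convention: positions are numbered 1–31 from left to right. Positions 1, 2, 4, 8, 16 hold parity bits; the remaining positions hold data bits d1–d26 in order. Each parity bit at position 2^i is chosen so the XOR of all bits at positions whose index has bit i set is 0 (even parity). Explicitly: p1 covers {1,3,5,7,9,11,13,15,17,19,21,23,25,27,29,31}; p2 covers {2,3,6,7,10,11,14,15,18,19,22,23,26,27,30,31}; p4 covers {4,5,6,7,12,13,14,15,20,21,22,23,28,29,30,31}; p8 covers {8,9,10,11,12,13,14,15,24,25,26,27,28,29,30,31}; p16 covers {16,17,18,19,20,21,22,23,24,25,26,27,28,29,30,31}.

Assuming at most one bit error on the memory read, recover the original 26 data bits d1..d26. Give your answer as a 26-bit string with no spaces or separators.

s1 (pos 1,3,5,7,9,11,13,15,17,19,21,23,25,27,29,31): 1⊕0⊕0⊕0⊕0⊕0⊕1⊕0⊕1⊕0⊕1⊕0⊕0⊕0⊕0⊕1 = 1
s2 (pos 2,3,6,7,10,11,14,15,18,19,22,23,26,27,30,31): 1⊕0⊕0⊕0⊕1⊕0⊕1⊕0⊕0⊕0⊕1⊕0⊕0⊕0⊕0⊕1 = 1
s4 (pos 4,5,6,7,12,13,14,15,20,21,22,23,28,29,30,31): 0⊕0⊕0⊕0⊕0⊕1⊕1⊕0⊕1⊕1⊕1⊕0⊕1⊕0⊕0⊕1 = 1
s8 (pos 8,9,10,11,12,13,14,15,24,25,26,27,28,29,30,31): 1⊕0⊕1⊕0⊕0⊕1⊕1⊕0⊕0⊕0⊕0⊕0⊕1⊕0⊕0⊕1 = 0
s16 (pos 16,17,18,19,20,21,22,23,24,25,26,27,28,29,30,31): 0⊕1⊕0⊕0⊕1⊕1⊕1⊕0⊕0⊕0⊕0⊕0⊕1⊕0⊕0⊕1 = 0
Syndrome s16…s1 = 00111 → error at position 7.
Flip position 7: 1100000101001100100111000001001 → 1100001101001100100111000001001
Read data bits from positions 3,5,6,7,9,10,11,12,13,14,15,17,18,19,20,21,22,23,24,25,26,27,28,29,30,31: 00010100110100111000001001

00010100110100111000001001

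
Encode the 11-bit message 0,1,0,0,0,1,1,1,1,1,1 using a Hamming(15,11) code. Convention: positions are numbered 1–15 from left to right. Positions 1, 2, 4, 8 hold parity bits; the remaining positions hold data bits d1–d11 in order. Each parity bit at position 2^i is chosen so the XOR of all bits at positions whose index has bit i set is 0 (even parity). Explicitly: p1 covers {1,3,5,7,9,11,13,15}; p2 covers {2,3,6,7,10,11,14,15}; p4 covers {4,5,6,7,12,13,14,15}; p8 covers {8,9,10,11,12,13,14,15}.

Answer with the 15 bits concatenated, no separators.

000110000111111

Place data at non-parity positions: p1 p2 0 p4 1 0 0 p8 0 1 1 1 1 1 1
p1 (pos 1,3,5,7,9,11,13,15): XOR of data positions = 0⊕1⊕0⊕0⊕1⊕1⊕1 = 0
p2 (pos 2,3,6,7,10,11,14,15): XOR of data positions = 0⊕0⊕0⊕1⊕1⊕1⊕1 = 0
p4 (pos 4,5,6,7,12,13,14,15): XOR of data positions = 1⊕0⊕0⊕1⊕1⊕1⊕1 = 1
p8 (pos 8,9,10,11,12,13,14,15): XOR of data positions = 0⊕1⊕1⊕1⊕1⊕1⊕1 = 0
Codeword: 000110000111111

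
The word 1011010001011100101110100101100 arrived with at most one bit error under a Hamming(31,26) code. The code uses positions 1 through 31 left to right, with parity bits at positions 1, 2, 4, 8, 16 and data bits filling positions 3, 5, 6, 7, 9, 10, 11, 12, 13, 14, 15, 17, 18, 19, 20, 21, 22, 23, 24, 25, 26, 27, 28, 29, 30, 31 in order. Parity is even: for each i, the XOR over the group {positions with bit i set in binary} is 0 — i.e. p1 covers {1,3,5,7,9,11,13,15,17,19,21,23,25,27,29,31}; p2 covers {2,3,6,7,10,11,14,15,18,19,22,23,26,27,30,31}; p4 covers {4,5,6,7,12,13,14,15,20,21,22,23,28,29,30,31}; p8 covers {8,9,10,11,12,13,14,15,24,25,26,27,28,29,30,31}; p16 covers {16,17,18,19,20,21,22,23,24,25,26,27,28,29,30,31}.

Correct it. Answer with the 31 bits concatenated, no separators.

s1 (pos 1,3,5,7,9,11,13,15,17,19,21,23,25,27,29,31): 1⊕1⊕0⊕0⊕0⊕0⊕1⊕0⊕1⊕1⊕1⊕1⊕0⊕0⊕1⊕0 = 0
s2 (pos 2,3,6,7,10,11,14,15,18,19,22,23,26,27,30,31): 0⊕1⊕1⊕0⊕1⊕0⊕1⊕0⊕0⊕1⊕0⊕1⊕1⊕0⊕0⊕0 = 1
s4 (pos 4,5,6,7,12,13,14,15,20,21,22,23,28,29,30,31): 1⊕0⊕1⊕0⊕1⊕1⊕1⊕0⊕1⊕1⊕0⊕1⊕1⊕1⊕0⊕0 = 0
s8 (pos 8,9,10,11,12,13,14,15,24,25,26,27,28,29,30,31): 0⊕0⊕1⊕0⊕1⊕1⊕1⊕0⊕0⊕0⊕1⊕0⊕1⊕1⊕0⊕0 = 1
s16 (pos 16,17,18,19,20,21,22,23,24,25,26,27,28,29,30,31): 0⊕1⊕0⊕1⊕1⊕1⊕0⊕1⊕0⊕0⊕1⊕0⊕1⊕1⊕0⊕0 = 0
Syndrome s16…s1 = 01010 → error at position 10.
Flip position 10: 1011010001011100101110100101100 → 1011010000011100101110100101100

1011010000011100101110100101100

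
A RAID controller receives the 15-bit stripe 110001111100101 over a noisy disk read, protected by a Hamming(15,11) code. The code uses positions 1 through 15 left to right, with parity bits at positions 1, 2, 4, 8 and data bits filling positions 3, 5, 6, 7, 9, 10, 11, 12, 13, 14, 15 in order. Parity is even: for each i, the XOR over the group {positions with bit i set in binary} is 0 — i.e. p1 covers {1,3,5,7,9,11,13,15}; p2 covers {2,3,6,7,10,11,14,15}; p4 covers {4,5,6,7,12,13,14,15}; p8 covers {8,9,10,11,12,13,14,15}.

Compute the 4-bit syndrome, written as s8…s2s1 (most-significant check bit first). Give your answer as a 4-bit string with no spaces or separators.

s1 (pos 1,3,5,7,9,11,13,15): 1⊕0⊕0⊕1⊕1⊕0⊕1⊕1 = 1
s2 (pos 2,3,6,7,10,11,14,15): 1⊕0⊕1⊕1⊕1⊕0⊕0⊕1 = 1
s4 (pos 4,5,6,7,12,13,14,15): 0⊕0⊕1⊕1⊕0⊕1⊕0⊕1 = 0
s8 (pos 8,9,10,11,12,13,14,15): 1⊕1⊕1⊕0⊕0⊕1⊕0⊕1 = 1
Syndrome s8…s1 = 1011 → error at position 11.

1011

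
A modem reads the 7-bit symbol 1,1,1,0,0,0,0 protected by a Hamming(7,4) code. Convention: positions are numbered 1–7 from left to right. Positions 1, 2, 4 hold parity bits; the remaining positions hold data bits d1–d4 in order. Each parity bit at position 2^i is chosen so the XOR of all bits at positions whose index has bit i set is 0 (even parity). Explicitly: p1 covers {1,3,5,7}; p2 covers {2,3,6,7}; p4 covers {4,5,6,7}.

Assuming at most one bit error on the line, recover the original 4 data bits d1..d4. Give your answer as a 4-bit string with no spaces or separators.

s1 (pos 1,3,5,7): 1⊕1⊕0⊕0 = 0
s2 (pos 2,3,6,7): 1⊕1⊕0⊕0 = 0
s4 (pos 4,5,6,7): 0⊕0⊕0⊕0 = 0
Syndrome s4…s1 = 000 → no error.
Read data bits from positions 3,5,6,7: 1000

1000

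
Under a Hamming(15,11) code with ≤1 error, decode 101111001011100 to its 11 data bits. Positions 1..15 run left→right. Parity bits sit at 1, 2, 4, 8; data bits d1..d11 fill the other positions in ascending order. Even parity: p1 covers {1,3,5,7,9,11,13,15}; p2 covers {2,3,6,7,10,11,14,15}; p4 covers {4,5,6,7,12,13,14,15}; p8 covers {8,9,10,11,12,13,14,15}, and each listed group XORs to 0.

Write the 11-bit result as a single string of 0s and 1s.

11001011100

s1 (pos 1,3,5,7,9,11,13,15): 1⊕1⊕1⊕0⊕1⊕1⊕1⊕0 = 0
s2 (pos 2,3,6,7,10,11,14,15): 0⊕1⊕1⊕0⊕0⊕1⊕0⊕0 = 1
s4 (pos 4,5,6,7,12,13,14,15): 1⊕1⊕1⊕0⊕1⊕1⊕0⊕0 = 1
s8 (pos 8,9,10,11,12,13,14,15): 0⊕1⊕0⊕1⊕1⊕1⊕0⊕0 = 0
Syndrome s8…s1 = 0110 → error at position 6.
Flip position 6: 101111001011100 → 101110001011100
Read data bits from positions 3,5,6,7,9,10,11,12,13,14,15: 11001011100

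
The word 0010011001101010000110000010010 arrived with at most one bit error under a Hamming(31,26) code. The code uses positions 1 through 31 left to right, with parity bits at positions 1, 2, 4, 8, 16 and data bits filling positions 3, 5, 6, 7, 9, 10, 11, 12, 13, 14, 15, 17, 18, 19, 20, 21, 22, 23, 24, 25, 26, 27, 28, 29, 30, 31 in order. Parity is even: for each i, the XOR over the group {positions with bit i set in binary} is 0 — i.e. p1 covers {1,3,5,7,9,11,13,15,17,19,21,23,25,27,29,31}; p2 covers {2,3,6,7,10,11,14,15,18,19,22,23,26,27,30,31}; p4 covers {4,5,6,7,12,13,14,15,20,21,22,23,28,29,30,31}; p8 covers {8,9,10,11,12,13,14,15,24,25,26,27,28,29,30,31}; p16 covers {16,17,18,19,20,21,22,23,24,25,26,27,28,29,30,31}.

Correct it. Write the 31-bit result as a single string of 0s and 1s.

0010111001101010000110000010010

s1 (pos 1,3,5,7,9,11,13,15,17,19,21,23,25,27,29,31): 0⊕1⊕0⊕1⊕0⊕1⊕1⊕1⊕0⊕0⊕1⊕0⊕0⊕1⊕0⊕0 = 1
s2 (pos 2,3,6,7,10,11,14,15,18,19,22,23,26,27,30,31): 0⊕1⊕1⊕1⊕1⊕1⊕0⊕1⊕0⊕0⊕0⊕0⊕0⊕1⊕1⊕0 = 0
s4 (pos 4,5,6,7,12,13,14,15,20,21,22,23,28,29,30,31): 0⊕0⊕1⊕1⊕0⊕1⊕0⊕1⊕1⊕1⊕0⊕0⊕0⊕0⊕1⊕0 = 1
s8 (pos 8,9,10,11,12,13,14,15,24,25,26,27,28,29,30,31): 0⊕0⊕1⊕1⊕0⊕1⊕0⊕1⊕0⊕0⊕0⊕1⊕0⊕0⊕1⊕0 = 0
s16 (pos 16,17,18,19,20,21,22,23,24,25,26,27,28,29,30,31): 0⊕0⊕0⊕0⊕1⊕1⊕0⊕0⊕0⊕0⊕0⊕1⊕0⊕0⊕1⊕0 = 0
Syndrome s16…s1 = 00101 → error at position 5.
Flip position 5: 0010011001101010000110000010010 → 0010111001101010000110000010010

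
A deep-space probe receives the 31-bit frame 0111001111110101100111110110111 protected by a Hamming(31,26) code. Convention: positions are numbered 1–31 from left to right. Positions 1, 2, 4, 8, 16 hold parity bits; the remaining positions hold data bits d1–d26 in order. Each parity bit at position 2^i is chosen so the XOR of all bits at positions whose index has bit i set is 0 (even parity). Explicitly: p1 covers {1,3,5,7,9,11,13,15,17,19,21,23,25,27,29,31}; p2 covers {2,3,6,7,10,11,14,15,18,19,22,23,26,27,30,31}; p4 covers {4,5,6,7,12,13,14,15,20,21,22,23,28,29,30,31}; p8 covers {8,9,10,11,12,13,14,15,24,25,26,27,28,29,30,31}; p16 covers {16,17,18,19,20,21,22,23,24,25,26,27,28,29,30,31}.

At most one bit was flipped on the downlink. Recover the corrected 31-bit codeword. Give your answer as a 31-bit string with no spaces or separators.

0110001111110101100111110110111

s1 (pos 1,3,5,7,9,11,13,15,17,19,21,23,25,27,29,31): 0⊕1⊕0⊕1⊕1⊕1⊕0⊕0⊕1⊕0⊕1⊕1⊕0⊕1⊕1⊕1 = 0
s2 (pos 2,3,6,7,10,11,14,15,18,19,22,23,26,27,30,31): 1⊕1⊕0⊕1⊕1⊕1⊕1⊕0⊕0⊕0⊕1⊕1⊕1⊕1⊕1⊕1 = 0
s4 (pos 4,5,6,7,12,13,14,15,20,21,22,23,28,29,30,31): 1⊕0⊕0⊕1⊕1⊕0⊕1⊕0⊕1⊕1⊕1⊕1⊕0⊕1⊕1⊕1 = 1
s8 (pos 8,9,10,11,12,13,14,15,24,25,26,27,28,29,30,31): 1⊕1⊕1⊕1⊕1⊕0⊕1⊕0⊕1⊕0⊕1⊕1⊕0⊕1⊕1⊕1 = 0
s16 (pos 16,17,18,19,20,21,22,23,24,25,26,27,28,29,30,31): 1⊕1⊕0⊕0⊕1⊕1⊕1⊕1⊕1⊕0⊕1⊕1⊕0⊕1⊕1⊕1 = 0
Syndrome s16…s1 = 00100 → error at position 4.
Flip position 4: 0111001111110101100111110110111 → 0110001111110101100111110110111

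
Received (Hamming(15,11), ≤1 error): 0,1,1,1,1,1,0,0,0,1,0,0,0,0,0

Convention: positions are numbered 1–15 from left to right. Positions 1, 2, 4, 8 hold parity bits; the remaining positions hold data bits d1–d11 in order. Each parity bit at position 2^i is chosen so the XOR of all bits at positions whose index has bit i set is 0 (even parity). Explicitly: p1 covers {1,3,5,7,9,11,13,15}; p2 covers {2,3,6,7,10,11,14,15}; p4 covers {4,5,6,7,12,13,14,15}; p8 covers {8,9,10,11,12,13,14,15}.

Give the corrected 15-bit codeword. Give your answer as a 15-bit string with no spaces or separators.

011111000101000

s1 (pos 1,3,5,7,9,11,13,15): 0⊕1⊕1⊕0⊕0⊕0⊕0⊕0 = 0
s2 (pos 2,3,6,7,10,11,14,15): 1⊕1⊕1⊕0⊕1⊕0⊕0⊕0 = 0
s4 (pos 4,5,6,7,12,13,14,15): 1⊕1⊕1⊕0⊕0⊕0⊕0⊕0 = 1
s8 (pos 8,9,10,11,12,13,14,15): 0⊕0⊕1⊕0⊕0⊕0⊕0⊕0 = 1
Syndrome s8…s1 = 1100 → error at position 12.
Flip position 12: 011111000100000 → 011111000101000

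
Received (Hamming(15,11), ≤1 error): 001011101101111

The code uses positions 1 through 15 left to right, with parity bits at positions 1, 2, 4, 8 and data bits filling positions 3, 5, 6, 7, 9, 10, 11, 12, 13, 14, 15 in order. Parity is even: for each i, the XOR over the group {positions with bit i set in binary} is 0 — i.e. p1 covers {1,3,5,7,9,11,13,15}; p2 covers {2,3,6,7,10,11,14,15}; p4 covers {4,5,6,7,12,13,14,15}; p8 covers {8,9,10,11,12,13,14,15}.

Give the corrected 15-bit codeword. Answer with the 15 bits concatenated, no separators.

s1 (pos 1,3,5,7,9,11,13,15): 0⊕1⊕1⊕1⊕1⊕0⊕1⊕1 = 0
s2 (pos 2,3,6,7,10,11,14,15): 0⊕1⊕1⊕1⊕1⊕0⊕1⊕1 = 0
s4 (pos 4,5,6,7,12,13,14,15): 0⊕1⊕1⊕1⊕1⊕1⊕1⊕1 = 1
s8 (pos 8,9,10,11,12,13,14,15): 0⊕1⊕1⊕0⊕1⊕1⊕1⊕1 = 0
Syndrome s8…s1 = 0100 → error at position 4.
Flip position 4: 001011101101111 → 001111101101111

001111101101111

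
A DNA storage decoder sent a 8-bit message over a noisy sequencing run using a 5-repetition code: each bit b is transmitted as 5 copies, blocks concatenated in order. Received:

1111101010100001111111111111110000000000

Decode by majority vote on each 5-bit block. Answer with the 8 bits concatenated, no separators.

10011100

Block 1 (11111): 5 ones → 1
Block 2 (01010): 2 ones → 0
Block 3 (10000): 1 one → 0
Block 4 (11111): 5 ones → 1
Block 5 (11111): 5 ones → 1
Block 6 (11111): 5 ones → 1
Block 7 (00000): 0 ones → 0
Block 8 (00000): 0 ones → 0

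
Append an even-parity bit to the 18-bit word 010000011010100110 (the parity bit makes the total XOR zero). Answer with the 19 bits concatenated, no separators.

0100000110101001101

XOR of the 18 data bits: 0⊕1⊕0⊕0⊕0⊕0⊕0⊕1⊕1⊕0⊕1⊕0⊕1⊕0⊕0⊕1⊕1⊕0 = 1
Parity bit = 1 (so all 19 bits XOR to 0).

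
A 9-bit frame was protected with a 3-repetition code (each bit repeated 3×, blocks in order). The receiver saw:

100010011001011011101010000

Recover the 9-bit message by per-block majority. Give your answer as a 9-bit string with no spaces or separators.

001011100

Block 1 (100): 1 one → 0
Block 2 (010): 1 one → 0
Block 3 (011): 2 ones → 1
Block 4 (001): 1 one → 0
Block 5 (011): 2 ones → 1
Block 6 (011): 2 ones → 1
Block 7 (101): 2 ones → 1
Block 8 (010): 1 one → 0
Block 9 (000): 0 ones → 0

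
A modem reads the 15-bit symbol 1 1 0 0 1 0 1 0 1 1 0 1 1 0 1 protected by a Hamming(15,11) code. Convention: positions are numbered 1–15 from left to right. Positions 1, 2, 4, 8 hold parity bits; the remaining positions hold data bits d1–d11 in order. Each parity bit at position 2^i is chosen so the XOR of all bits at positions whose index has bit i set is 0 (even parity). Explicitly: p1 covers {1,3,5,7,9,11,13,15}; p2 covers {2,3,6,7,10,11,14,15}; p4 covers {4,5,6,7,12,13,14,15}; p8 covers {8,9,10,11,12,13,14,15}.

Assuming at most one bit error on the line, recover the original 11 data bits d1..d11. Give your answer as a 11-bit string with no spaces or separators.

s1 (pos 1,3,5,7,9,11,13,15): 1⊕0⊕1⊕1⊕1⊕0⊕1⊕1 = 0
s2 (pos 2,3,6,7,10,11,14,15): 1⊕0⊕0⊕1⊕1⊕0⊕0⊕1 = 0
s4 (pos 4,5,6,7,12,13,14,15): 0⊕1⊕0⊕1⊕1⊕1⊕0⊕1 = 1
s8 (pos 8,9,10,11,12,13,14,15): 0⊕1⊕1⊕0⊕1⊕1⊕0⊕1 = 1
Syndrome s8…s1 = 1100 → error at position 12.
Flip position 12: 110010101101101 → 110010101100101
Read data bits from positions 3,5,6,7,9,10,11,12,13,14,15: 01011100101

01011100101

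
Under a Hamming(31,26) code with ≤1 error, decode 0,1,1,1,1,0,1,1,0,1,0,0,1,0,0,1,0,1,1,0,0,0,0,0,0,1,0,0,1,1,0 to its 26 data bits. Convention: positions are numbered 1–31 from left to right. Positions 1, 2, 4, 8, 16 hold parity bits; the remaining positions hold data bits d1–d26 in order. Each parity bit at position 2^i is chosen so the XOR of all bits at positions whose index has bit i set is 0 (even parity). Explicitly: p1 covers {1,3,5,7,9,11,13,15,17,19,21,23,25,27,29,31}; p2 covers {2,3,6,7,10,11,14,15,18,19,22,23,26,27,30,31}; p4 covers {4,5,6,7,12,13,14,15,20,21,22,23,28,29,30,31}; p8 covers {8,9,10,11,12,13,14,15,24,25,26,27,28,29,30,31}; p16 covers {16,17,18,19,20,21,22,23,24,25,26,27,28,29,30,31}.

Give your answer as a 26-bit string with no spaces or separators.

11010100100011000000100110

s1 (pos 1,3,5,7,9,11,13,15,17,19,21,23,25,27,29,31): 0⊕1⊕1⊕1⊕0⊕0⊕1⊕0⊕0⊕1⊕0⊕0⊕0⊕0⊕1⊕0 = 0
s2 (pos 2,3,6,7,10,11,14,15,18,19,22,23,26,27,30,31): 1⊕1⊕0⊕1⊕1⊕0⊕0⊕0⊕1⊕1⊕0⊕0⊕1⊕0⊕1⊕0 = 0
s4 (pos 4,5,6,7,12,13,14,15,20,21,22,23,28,29,30,31): 1⊕1⊕0⊕1⊕0⊕1⊕0⊕0⊕0⊕0⊕0⊕0⊕0⊕1⊕1⊕0 = 0
s8 (pos 8,9,10,11,12,13,14,15,24,25,26,27,28,29,30,31): 1⊕0⊕1⊕0⊕0⊕1⊕0⊕0⊕0⊕0⊕1⊕0⊕0⊕1⊕1⊕0 = 0
s16 (pos 16,17,18,19,20,21,22,23,24,25,26,27,28,29,30,31): 1⊕0⊕1⊕1⊕0⊕0⊕0⊕0⊕0⊕0⊕1⊕0⊕0⊕1⊕1⊕0 = 0
Syndrome s16…s1 = 00000 → no error.
Read data bits from positions 3,5,6,7,9,10,11,12,13,14,15,17,18,19,20,21,22,23,24,25,26,27,28,29,30,31: 11010100100011000000100110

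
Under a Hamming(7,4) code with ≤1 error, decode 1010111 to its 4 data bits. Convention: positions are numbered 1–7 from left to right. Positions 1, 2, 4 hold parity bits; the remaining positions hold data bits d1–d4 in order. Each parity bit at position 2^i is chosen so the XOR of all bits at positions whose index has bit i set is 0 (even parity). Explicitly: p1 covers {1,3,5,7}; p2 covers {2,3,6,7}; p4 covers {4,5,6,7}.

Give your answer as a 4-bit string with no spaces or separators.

s1 (pos 1,3,5,7): 1⊕1⊕1⊕1 = 0
s2 (pos 2,3,6,7): 0⊕1⊕1⊕1 = 1
s4 (pos 4,5,6,7): 0⊕1⊕1⊕1 = 1
Syndrome s4…s1 = 110 → error at position 6.
Flip position 6: 1010111 → 1010101
Read data bits from positions 3,5,6,7: 1101

1101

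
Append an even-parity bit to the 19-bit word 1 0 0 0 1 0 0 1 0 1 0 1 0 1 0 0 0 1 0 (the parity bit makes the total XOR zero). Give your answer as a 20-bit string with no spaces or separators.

10001001010101000101

XOR of the 19 data bits: 1⊕0⊕0⊕0⊕1⊕0⊕0⊕1⊕0⊕1⊕0⊕1⊕0⊕1⊕0⊕0⊕0⊕1⊕0 = 1
Parity bit = 1 (so all 20 bits XOR to 0).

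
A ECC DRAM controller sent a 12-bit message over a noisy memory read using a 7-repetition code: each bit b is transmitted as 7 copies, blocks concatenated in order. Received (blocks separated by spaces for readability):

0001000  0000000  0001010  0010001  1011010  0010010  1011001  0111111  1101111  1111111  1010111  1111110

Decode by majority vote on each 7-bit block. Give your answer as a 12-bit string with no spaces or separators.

000010111111

Block 1 (0001000): 1 one → 0
Block 2 (0000000): 0 ones → 0
Block 3 (0001010): 2 ones → 0
Block 4 (0010001): 2 ones → 0
Block 5 (1011010): 4 ones → 1
Block 6 (0010010): 2 ones → 0
Block 7 (1011001): 4 ones → 1
Block 8 (0111111): 6 ones → 1
Block 9 (1101111): 6 ones → 1
Block 10 (1111111): 7 ones → 1
Block 11 (1010111): 5 ones → 1
Block 12 (1111110): 6 ones → 1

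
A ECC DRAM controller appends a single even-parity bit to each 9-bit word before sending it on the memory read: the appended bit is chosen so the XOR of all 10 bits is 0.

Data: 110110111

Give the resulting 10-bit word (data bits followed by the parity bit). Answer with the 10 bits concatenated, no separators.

1101101111

XOR of the 9 data bits: 1⊕1⊕0⊕1⊕1⊕0⊕1⊕1⊕1 = 1
Parity bit = 1 (so all 10 bits XOR to 0).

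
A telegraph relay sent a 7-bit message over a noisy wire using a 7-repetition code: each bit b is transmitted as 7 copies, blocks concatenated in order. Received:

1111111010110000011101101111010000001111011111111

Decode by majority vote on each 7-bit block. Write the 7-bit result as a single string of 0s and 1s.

Block 1 (1111111): 7 ones → 1
Block 2 (0101100): 3 ones → 0
Block 3 (0001110): 3 ones → 0
Block 4 (1101111): 6 ones → 1
Block 5 (0100000): 1 one → 0
Block 6 (0111101): 5 ones → 1
Block 7 (1111111): 7 ones → 1

1001011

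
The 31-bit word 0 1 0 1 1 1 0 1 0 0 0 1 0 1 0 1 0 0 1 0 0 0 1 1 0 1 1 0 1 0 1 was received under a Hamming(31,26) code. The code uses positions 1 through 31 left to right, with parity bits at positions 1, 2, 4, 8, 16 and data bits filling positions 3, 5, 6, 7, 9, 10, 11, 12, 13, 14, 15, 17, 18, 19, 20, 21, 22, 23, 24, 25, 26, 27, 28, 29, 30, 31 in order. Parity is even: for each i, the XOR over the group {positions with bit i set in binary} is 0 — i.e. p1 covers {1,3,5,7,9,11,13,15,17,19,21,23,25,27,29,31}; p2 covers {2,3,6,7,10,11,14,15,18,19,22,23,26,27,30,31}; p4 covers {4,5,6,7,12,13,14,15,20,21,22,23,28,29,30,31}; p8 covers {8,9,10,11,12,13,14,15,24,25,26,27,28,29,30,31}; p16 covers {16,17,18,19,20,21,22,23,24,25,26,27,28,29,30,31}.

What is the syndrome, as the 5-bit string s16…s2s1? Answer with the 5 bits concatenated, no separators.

s1 (pos 1,3,5,7,9,11,13,15,17,19,21,23,25,27,29,31): 0⊕0⊕1⊕0⊕0⊕0⊕0⊕0⊕0⊕1⊕0⊕1⊕0⊕1⊕1⊕1 = 0
s2 (pos 2,3,6,7,10,11,14,15,18,19,22,23,26,27,30,31): 1⊕0⊕1⊕0⊕0⊕0⊕1⊕0⊕0⊕1⊕0⊕1⊕1⊕1⊕0⊕1 = 0
s4 (pos 4,5,6,7,12,13,14,15,20,21,22,23,28,29,30,31): 1⊕1⊕1⊕0⊕1⊕0⊕1⊕0⊕0⊕0⊕0⊕1⊕0⊕1⊕0⊕1 = 0
s8 (pos 8,9,10,11,12,13,14,15,24,25,26,27,28,29,30,31): 1⊕0⊕0⊕0⊕1⊕0⊕1⊕0⊕1⊕0⊕1⊕1⊕0⊕1⊕0⊕1 = 0
s16 (pos 16,17,18,19,20,21,22,23,24,25,26,27,28,29,30,31): 1⊕0⊕0⊕1⊕0⊕0⊕0⊕1⊕1⊕0⊕1⊕1⊕0⊕1⊕0⊕1 = 0
Syndrome s16…s1 = 00000 → no error.

00000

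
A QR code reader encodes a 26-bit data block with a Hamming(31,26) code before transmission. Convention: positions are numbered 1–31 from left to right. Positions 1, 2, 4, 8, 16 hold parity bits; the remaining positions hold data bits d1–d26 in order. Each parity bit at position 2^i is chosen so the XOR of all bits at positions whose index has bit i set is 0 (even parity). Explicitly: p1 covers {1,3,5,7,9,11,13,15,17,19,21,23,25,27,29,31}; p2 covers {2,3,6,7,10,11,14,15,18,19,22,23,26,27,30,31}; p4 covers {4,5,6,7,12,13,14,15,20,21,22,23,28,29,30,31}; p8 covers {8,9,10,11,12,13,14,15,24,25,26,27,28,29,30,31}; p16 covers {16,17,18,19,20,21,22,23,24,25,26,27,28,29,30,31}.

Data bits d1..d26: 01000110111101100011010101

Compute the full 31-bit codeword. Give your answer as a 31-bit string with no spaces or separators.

Place data at non-parity positions: p1 p2 0 p4 1 0 0 p8 0 1 1 0 1 1 1 p16 1 0 1 1 0 0 0 1 1 0 1 0 1 0 1
p1 (pos 1,3,5,7,9,11,13,15,17,19,21,23,25,27,29,31): XOR of data positions = 0⊕1⊕0⊕0⊕1⊕1⊕1⊕1⊕1⊕0⊕0⊕1⊕1⊕1⊕1 = 0
p2 (pos 2,3,6,7,10,11,14,15,18,19,22,23,26,27,30,31): XOR of data positions = 0⊕0⊕0⊕1⊕1⊕1⊕1⊕0⊕1⊕0⊕0⊕0⊕1⊕0⊕1 = 1
p4 (pos 4,5,6,7,12,13,14,15,20,21,22,23,28,29,30,31): XOR of data positions = 1⊕0⊕0⊕0⊕1⊕1⊕1⊕1⊕0⊕0⊕0⊕0⊕1⊕0⊕1 = 1
p8 (pos 8,9,10,11,12,13,14,15,24,25,26,27,28,29,30,31): XOR of data positions = 0⊕1⊕1⊕0⊕1⊕1⊕1⊕1⊕1⊕0⊕1⊕0⊕1⊕0⊕1 = 0
p16 (pos 16,17,18,19,20,21,22,23,24,25,26,27,28,29,30,31): XOR of data positions = 1⊕0⊕1⊕1⊕0⊕0⊕0⊕1⊕1⊕0⊕1⊕0⊕1⊕0⊕1 = 0
Codeword: 0101100001101110101100011010101

0101100001101110101100011010101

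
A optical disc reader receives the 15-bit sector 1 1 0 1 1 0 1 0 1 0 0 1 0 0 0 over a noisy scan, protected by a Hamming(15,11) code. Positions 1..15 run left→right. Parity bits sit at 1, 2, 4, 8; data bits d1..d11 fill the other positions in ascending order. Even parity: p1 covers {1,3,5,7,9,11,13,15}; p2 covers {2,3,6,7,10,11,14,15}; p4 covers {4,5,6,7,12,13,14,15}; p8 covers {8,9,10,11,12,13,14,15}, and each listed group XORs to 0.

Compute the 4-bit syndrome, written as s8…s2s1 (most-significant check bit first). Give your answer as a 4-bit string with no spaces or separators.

s1 (pos 1,3,5,7,9,11,13,15): 1⊕0⊕1⊕1⊕1⊕0⊕0⊕0 = 0
s2 (pos 2,3,6,7,10,11,14,15): 1⊕0⊕0⊕1⊕0⊕0⊕0⊕0 = 0
s4 (pos 4,5,6,7,12,13,14,15): 1⊕1⊕0⊕1⊕1⊕0⊕0⊕0 = 0
s8 (pos 8,9,10,11,12,13,14,15): 0⊕1⊕0⊕0⊕1⊕0⊕0⊕0 = 0
Syndrome s8…s1 = 0000 → no error.

0000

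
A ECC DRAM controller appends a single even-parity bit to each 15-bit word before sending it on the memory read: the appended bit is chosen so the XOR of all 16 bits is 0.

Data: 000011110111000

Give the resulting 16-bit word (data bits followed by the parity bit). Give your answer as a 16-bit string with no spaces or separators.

XOR of the 15 data bits: 0⊕0⊕0⊕0⊕1⊕1⊕1⊕1⊕0⊕1⊕1⊕1⊕0⊕0⊕0 = 1
Parity bit = 1 (so all 16 bits XOR to 0).

0000111101110001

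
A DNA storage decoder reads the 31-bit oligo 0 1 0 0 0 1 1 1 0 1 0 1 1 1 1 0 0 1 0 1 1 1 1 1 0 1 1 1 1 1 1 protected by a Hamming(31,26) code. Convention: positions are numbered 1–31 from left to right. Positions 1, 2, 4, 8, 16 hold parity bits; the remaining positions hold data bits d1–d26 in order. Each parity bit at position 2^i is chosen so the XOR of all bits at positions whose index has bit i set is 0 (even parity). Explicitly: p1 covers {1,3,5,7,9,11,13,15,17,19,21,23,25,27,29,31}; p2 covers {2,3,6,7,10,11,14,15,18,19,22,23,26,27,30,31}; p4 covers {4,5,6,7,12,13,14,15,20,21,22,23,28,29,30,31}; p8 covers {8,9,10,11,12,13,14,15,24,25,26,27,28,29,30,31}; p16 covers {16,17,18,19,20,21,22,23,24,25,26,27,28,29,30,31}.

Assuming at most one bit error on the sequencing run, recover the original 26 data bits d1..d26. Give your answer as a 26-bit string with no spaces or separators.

00110001111010111110111111

s1 (pos 1,3,5,7,9,11,13,15,17,19,21,23,25,27,29,31): 0⊕0⊕0⊕1⊕0⊕0⊕1⊕1⊕0⊕0⊕1⊕1⊕0⊕1⊕1⊕1 = 0
s2 (pos 2,3,6,7,10,11,14,15,18,19,22,23,26,27,30,31): 1⊕0⊕1⊕1⊕1⊕0⊕1⊕1⊕1⊕0⊕1⊕1⊕1⊕1⊕1⊕1 = 1
s4 (pos 4,5,6,7,12,13,14,15,20,21,22,23,28,29,30,31): 0⊕0⊕1⊕1⊕1⊕1⊕1⊕1⊕1⊕1⊕1⊕1⊕1⊕1⊕1⊕1 = 0
s8 (pos 8,9,10,11,12,13,14,15,24,25,26,27,28,29,30,31): 1⊕0⊕1⊕0⊕1⊕1⊕1⊕1⊕1⊕0⊕1⊕1⊕1⊕1⊕1⊕1 = 1
s16 (pos 16,17,18,19,20,21,22,23,24,25,26,27,28,29,30,31): 0⊕0⊕1⊕0⊕1⊕1⊕1⊕1⊕1⊕0⊕1⊕1⊕1⊕1⊕1⊕1 = 0
Syndrome s16…s1 = 01010 → error at position 10.
Flip position 10: 0100011101011110010111110111111 → 0100011100011110010111110111111
Read data bits from positions 3,5,6,7,9,10,11,12,13,14,15,17,18,19,20,21,22,23,24,25,26,27,28,29,30,31: 00110001111010111110111111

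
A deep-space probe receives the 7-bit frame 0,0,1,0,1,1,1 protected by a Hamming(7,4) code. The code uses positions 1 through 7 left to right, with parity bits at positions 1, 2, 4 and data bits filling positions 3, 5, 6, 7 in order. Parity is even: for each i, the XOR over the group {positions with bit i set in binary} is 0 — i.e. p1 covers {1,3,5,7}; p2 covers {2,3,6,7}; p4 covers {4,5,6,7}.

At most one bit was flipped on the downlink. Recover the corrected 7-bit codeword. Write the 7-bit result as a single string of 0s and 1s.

s1 (pos 1,3,5,7): 0⊕1⊕1⊕1 = 1
s2 (pos 2,3,6,7): 0⊕1⊕1⊕1 = 1
s4 (pos 4,5,6,7): 0⊕1⊕1⊕1 = 1
Syndrome s4…s1 = 111 → error at position 7.
Flip position 7: 0010111 → 0010110

0010110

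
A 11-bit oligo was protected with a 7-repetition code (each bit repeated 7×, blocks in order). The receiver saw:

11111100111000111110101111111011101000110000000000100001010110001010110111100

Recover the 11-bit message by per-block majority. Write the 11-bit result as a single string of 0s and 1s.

Block 1 (1111110): 6 ones → 1
Block 2 (0111000): 3 ones → 0
Block 3 (1111101): 6 ones → 1
Block 4 (0111111): 6 ones → 1
Block 5 (1011101): 5 ones → 1
Block 6 (0001100): 2 ones → 0
Block 7 (0000000): 0 ones → 0
Block 8 (0100001): 2 ones → 0
Block 9 (0101100): 3 ones → 0
Block 10 (0101011): 4 ones → 1
Block 11 (0111100): 4 ones → 1

10111000011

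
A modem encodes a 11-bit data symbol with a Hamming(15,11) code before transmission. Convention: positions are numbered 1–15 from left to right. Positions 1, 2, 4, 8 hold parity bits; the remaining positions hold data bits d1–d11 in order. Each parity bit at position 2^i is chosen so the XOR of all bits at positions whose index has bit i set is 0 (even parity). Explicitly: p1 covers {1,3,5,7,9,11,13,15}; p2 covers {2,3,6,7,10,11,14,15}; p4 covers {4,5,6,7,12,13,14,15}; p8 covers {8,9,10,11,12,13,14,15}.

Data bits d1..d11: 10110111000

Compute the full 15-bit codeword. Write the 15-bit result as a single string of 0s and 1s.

111101110111000

Place data at non-parity positions: p1 p2 1 p4 0 1 1 p8 0 1 1 1 0 0 0
p1 (pos 1,3,5,7,9,11,13,15): XOR of data positions = 1⊕0⊕1⊕0⊕1⊕0⊕0 = 1
p2 (pos 2,3,6,7,10,11,14,15): XOR of data positions = 1⊕1⊕1⊕1⊕1⊕0⊕0 = 1
p4 (pos 4,5,6,7,12,13,14,15): XOR of data positions = 0⊕1⊕1⊕1⊕0⊕0⊕0 = 1
p8 (pos 8,9,10,11,12,13,14,15): XOR of data positions = 0⊕1⊕1⊕1⊕0⊕0⊕0 = 1
Codeword: 111101110111000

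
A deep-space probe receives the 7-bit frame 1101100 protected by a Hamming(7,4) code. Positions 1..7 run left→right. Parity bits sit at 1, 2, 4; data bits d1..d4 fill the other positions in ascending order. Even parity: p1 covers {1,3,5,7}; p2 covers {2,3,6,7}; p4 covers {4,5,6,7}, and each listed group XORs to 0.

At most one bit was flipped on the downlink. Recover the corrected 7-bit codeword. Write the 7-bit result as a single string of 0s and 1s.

s1 (pos 1,3,5,7): 1⊕0⊕1⊕0 = 0
s2 (pos 2,3,6,7): 1⊕0⊕0⊕0 = 1
s4 (pos 4,5,6,7): 1⊕1⊕0⊕0 = 0
Syndrome s4…s1 = 010 → error at position 2.
Flip position 2: 1101100 → 1001100

1001100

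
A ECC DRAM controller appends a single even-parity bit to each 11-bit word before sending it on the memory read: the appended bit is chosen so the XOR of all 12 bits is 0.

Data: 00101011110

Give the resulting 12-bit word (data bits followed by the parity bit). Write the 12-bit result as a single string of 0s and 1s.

001010111100

XOR of the 11 data bits: 0⊕0⊕1⊕0⊕1⊕0⊕1⊕1⊕1⊕1⊕0 = 0
Parity bit = 0 (so all 12 bits XOR to 0).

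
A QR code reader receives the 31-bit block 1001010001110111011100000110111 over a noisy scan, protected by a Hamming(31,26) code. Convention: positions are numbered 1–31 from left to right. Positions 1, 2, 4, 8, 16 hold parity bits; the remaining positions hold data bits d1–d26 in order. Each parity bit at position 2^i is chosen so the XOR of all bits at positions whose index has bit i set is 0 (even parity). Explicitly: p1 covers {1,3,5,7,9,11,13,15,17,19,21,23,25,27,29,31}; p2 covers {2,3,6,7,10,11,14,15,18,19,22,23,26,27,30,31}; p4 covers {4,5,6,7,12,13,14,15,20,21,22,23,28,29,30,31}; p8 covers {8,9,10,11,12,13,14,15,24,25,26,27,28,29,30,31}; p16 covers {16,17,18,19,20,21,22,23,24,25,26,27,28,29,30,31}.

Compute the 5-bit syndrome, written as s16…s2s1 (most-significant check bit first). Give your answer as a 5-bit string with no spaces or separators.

s1 (pos 1,3,5,7,9,11,13,15,17,19,21,23,25,27,29,31): 1⊕0⊕0⊕0⊕0⊕1⊕0⊕1⊕0⊕1⊕0⊕0⊕0⊕1⊕1⊕1 = 1
s2 (pos 2,3,6,7,10,11,14,15,18,19,22,23,26,27,30,31): 0⊕0⊕1⊕0⊕1⊕1⊕1⊕1⊕1⊕1⊕0⊕0⊕1⊕1⊕1⊕1 = 1
s4 (pos 4,5,6,7,12,13,14,15,20,21,22,23,28,29,30,31): 1⊕0⊕1⊕0⊕1⊕0⊕1⊕1⊕1⊕0⊕0⊕0⊕0⊕1⊕1⊕1 = 1
s8 (pos 8,9,10,11,12,13,14,15,24,25,26,27,28,29,30,31): 0⊕0⊕1⊕1⊕1⊕0⊕1⊕1⊕0⊕0⊕1⊕1⊕0⊕1⊕1⊕1 = 0
s16 (pos 16,17,18,19,20,21,22,23,24,25,26,27,28,29,30,31): 1⊕0⊕1⊕1⊕1⊕0⊕0⊕0⊕0⊕0⊕1⊕1⊕0⊕1⊕1⊕1 = 1
Syndrome s16…s1 = 10111 → error at position 23.

10111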